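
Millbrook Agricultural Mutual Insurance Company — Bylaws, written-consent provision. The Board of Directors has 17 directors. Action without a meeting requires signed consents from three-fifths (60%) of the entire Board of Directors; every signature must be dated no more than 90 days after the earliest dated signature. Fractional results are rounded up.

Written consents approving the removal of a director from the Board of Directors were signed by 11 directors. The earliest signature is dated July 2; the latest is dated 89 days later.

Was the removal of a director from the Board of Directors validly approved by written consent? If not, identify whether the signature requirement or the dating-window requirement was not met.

Signatures required: three-fifths (60%) of 17 — 3/5 of 17 = 10.20, rounded up to 11, so 11 needed; 11 signed. Sufficient.
Dating window: the latest signature is 89 days after the earliest; the limit is 90 days. Within the window.

Effective — both the signature and dating-window requirements are satisfied.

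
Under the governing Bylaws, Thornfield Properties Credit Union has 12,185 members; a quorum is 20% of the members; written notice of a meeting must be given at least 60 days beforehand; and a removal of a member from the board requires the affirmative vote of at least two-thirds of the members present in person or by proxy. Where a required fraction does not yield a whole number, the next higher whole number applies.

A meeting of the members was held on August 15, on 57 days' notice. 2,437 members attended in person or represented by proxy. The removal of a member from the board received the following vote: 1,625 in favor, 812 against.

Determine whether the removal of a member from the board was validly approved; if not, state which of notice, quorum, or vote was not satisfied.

Notice: 57 days given; 60 required. Not satisfied.
Quorum: 20% of 12,185 = 2,437; 2,437 present. Satisfied.
Vote: requires two-thirds of those present (2,437); 2/3 of 2437 = 1624.67, rounded up to 1625, so 1,625 needed; 1,625 in favor. Satisfied.

Invalid — notice requirement not satisfied.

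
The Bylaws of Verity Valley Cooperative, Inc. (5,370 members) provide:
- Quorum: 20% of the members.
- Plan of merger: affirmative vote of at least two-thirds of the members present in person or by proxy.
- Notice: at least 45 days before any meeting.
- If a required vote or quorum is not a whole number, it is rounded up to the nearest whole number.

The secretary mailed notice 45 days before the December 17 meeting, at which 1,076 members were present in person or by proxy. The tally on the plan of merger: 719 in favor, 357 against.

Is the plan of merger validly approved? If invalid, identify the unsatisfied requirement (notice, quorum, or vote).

Notice: 45 days given; 45 required. Satisfied.
Quorum: 20% of 5,370 = 1,074; 1,076 present. Satisfied.
Vote: requires two-thirds of those present (1,076); 2/3 of 1076 = 717.33, rounded up to 718, so 718 needed; 719 in favor. Satisfied.

Valid — all requirements satisfied.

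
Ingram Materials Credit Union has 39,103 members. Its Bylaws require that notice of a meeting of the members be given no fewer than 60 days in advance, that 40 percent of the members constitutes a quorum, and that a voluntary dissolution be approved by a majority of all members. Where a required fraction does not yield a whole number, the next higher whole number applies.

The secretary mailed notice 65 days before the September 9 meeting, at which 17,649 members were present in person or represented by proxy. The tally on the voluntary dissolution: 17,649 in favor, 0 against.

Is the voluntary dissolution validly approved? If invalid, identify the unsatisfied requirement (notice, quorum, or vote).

Notice: 65 days given; 60 required. Satisfied.
Quorum: 40% of 39,103 = 15,641.20, rounded up to 15,642; 17,649 present. Satisfied.
Vote: requires a majority of all members (39,103); a majority of 39103 is 19552, so 19,552 needed; 17,649 in favor. Not satisfied.

Invalid — vote requirement not satisfied.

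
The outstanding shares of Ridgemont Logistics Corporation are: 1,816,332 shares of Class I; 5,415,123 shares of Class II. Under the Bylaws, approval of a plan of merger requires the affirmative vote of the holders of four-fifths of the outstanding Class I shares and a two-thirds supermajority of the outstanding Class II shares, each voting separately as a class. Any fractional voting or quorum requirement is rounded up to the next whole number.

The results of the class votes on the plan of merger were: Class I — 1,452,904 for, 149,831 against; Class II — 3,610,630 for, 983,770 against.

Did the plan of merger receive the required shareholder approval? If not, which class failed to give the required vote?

Class I: 4/5 of 1816332 = 1453065.60, rounded up to 1453066; 1,453,066 required, 1,452,904 in favor — not approved.
Class II: 2/3 of 5415123 = 3610082; 3,610,082 required, 3,610,630 in favor — approved.

Not approved — the Class I shares did not give the required vote.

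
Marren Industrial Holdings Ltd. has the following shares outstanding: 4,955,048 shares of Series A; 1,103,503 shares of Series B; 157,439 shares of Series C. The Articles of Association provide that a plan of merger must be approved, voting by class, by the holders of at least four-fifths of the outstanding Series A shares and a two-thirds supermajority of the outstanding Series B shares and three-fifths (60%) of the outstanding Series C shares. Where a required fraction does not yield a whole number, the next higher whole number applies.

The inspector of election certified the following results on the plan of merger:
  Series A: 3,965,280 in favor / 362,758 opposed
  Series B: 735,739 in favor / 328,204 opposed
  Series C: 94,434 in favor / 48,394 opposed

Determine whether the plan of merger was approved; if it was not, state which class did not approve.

Not approved — the Series C shares did not give the required vote.

Series A: 4/5 of 4955048 = 3964038.40, rounded up to 3964039; 3,964,039 required, 3,965,280 in favor — approved.
Series B: 2/3 of 1103503 = 735668.67, rounded up to 735669; 735,669 required, 735,739 in favor — approved.
Series C: 3/5 of 157439 = 94463.40, rounded up to 94464; 94,464 required, 94,434 in favor — not approved.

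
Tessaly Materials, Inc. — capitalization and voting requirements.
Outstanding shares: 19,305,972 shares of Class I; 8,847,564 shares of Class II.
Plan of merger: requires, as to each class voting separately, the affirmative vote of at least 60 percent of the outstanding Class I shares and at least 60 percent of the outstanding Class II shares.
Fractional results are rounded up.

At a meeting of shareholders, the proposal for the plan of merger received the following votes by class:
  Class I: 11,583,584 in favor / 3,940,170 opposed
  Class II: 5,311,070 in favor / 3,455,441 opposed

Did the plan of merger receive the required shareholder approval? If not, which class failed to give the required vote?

Class I: 3/5 of 19305972 = 11583583.20, rounded up to 11583584; 11,583,584 required, 11,583,584 in favor — approved.
Class II: 3/5 of 8847564 = 5308538.40, rounded up to 5308539; 5,308,539 required, 5,311,070 in favor — approved.

Approved — every class gave the required vote.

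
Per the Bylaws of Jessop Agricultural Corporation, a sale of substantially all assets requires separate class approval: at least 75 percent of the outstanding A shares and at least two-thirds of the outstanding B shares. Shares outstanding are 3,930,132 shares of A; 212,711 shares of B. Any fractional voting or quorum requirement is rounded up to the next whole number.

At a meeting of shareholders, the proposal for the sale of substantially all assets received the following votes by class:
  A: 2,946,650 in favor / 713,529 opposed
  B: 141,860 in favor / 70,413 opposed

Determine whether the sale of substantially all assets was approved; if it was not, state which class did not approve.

Not approved — the A shares did not give the required vote.

A: 3/4 of 3930132 = 2947599; 2,947,599 required, 2,946,650 in favor — not approved.
B: 2/3 of 212711 = 141807.33, rounded up to 141808; 141,808 required, 141,860 in favor — approved.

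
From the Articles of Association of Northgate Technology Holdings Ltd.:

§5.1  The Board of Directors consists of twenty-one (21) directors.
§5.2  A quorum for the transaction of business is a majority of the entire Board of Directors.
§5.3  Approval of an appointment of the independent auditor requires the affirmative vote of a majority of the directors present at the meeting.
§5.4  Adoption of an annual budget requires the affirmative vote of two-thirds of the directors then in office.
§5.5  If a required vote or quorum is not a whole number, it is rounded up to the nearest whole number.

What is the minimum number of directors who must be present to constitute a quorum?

A majority of 21 is 11.

11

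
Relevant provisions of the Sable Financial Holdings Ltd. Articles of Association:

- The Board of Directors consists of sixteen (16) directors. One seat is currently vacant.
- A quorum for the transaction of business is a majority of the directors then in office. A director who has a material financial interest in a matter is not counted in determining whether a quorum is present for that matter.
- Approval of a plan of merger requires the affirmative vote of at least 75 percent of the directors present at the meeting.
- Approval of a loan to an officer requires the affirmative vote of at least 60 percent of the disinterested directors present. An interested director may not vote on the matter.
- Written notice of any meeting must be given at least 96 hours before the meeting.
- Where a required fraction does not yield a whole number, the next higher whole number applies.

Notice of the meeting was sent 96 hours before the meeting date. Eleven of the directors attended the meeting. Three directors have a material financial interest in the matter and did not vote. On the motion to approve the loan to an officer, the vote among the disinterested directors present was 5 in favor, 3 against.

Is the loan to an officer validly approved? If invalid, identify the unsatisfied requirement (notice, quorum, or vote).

Notice: 96 hours given; 96 required (96 ≥ 96). Satisfied.
Quorum: 11 present, but the 3 interested directors do not count, leaving 8. Quorum is 8. Satisfied.
Vote: the loan to an officer requires three-fifths of the disinterested directors present (11 − 3 = 8). 3/5 of 8 = 4.80, rounded up to 5, so 5 affirmative votes are needed; 5 voted in favor. Satisfied.

Valid — all requirements satisfied.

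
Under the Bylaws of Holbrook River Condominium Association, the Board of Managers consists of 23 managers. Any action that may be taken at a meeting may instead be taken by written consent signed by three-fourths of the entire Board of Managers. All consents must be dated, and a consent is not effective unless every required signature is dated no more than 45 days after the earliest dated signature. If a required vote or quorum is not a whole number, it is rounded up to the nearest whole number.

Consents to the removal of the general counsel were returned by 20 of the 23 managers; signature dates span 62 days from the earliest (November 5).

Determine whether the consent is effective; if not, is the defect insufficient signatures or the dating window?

Signatures required: three-fourths of 23 — 3/4 of 23 = 17.25, rounded up to 18, so 18 needed; 20 signed. Sufficient.
Dating window: the latest signature is 62 days after the earliest; the limit is 45 days. Outside the window.

Not effective — dating-window requirement not satisfied.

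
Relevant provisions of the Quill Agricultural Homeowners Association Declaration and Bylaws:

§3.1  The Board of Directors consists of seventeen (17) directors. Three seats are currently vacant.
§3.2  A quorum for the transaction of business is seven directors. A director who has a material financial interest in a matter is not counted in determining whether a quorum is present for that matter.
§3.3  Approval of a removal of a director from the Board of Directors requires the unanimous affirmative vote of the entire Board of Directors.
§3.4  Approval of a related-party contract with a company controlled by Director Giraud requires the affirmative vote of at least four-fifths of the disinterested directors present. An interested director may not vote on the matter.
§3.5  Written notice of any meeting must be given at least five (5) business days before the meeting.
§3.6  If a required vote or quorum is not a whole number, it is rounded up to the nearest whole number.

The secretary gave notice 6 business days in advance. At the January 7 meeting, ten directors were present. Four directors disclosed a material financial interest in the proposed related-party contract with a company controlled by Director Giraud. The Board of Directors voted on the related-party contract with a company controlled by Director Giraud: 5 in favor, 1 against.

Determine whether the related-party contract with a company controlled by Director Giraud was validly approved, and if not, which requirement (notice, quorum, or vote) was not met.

Notice: 6 business days given; 5 required (6 ≥ 5). Satisfied.
Quorum: 10 present, but the 4 interested directors do not count, leaving 6. Quorum is 7. Not satisfied.
Vote: the related-party contract with a company controlled by Director Giraud requires four-fifths of the disinterested directors present (10 − 4 = 6). 4/5 of 6 = 4.80, rounded up to 5, so 5 affirmative votes are needed; 5 voted in favor. Satisfied. (Moot — without a quorum no business can be validly transacted.)

Invalid — quorum requirement not satisfied.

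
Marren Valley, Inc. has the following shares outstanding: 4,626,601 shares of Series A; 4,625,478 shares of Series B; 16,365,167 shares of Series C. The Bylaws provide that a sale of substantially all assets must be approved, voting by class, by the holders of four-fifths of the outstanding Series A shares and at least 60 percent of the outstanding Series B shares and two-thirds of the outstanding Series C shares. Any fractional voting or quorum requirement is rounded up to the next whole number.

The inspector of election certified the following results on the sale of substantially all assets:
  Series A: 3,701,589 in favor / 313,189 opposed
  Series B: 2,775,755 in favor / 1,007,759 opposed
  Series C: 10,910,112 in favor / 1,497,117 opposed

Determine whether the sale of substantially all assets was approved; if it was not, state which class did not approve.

Approved — every class gave the required vote.

Series A: 4/5 of 4626601 = 3701280.80, rounded up to 3701281; 3,701,281 required, 3,701,589 in favor — approved.
Series B: 3/5 of 4625478 = 2775286.80, rounded up to 2775287; 2,775,287 required, 2,775,755 in favor — approved.
Series C: 2/3 of 16365167 = 10910111.33, rounded up to 10910112; 10,910,112 required, 10,910,112 in favor — approved.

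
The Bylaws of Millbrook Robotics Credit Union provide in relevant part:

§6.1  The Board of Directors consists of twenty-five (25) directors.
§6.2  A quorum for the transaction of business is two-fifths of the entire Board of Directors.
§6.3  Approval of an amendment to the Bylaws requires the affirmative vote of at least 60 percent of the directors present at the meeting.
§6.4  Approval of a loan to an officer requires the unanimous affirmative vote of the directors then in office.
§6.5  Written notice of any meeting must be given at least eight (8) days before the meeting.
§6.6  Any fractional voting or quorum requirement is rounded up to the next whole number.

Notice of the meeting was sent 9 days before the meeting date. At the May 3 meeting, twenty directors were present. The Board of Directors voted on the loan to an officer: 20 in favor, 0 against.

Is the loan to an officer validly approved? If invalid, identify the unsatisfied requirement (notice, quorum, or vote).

Invalid — vote requirement not satisfied.

Notice: 9 days given; 8 required (9 ≥ 8). Satisfied.
Quorum: 20 present; quorum is 10. Satisfied.
Vote: the loan to an officer requires the unanimous vote of the directors then in office (25). Unanimous means all 25, so 25 affirmative votes are needed; 20 voted in favor. Not satisfied.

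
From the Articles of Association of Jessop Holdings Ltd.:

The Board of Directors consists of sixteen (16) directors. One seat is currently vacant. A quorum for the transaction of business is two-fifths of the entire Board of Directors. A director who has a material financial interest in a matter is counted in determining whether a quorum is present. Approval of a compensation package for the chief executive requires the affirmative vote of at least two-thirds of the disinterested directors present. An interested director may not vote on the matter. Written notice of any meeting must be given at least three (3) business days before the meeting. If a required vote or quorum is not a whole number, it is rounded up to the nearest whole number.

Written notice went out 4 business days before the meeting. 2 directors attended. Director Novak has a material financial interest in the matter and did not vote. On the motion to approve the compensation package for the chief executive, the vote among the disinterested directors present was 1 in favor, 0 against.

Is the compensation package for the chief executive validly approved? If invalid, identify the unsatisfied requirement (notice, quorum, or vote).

Invalid — quorum requirement not satisfied.

Notice: 4 business days given; 3 required (4 ≥ 3). Satisfied.
Quorum: 2 present (interested directors count toward quorum); quorum is 7. Not satisfied.
Vote: the compensation package for the chief executive requires two-thirds of the disinterested directors present (2 − 1 = 1). 2/3 of 1 = 0.67, rounded up to 1, so 1 affirmative vote is needed; 1 voted in favor. Satisfied. (Moot — without a quorum no business can be validly transacted.)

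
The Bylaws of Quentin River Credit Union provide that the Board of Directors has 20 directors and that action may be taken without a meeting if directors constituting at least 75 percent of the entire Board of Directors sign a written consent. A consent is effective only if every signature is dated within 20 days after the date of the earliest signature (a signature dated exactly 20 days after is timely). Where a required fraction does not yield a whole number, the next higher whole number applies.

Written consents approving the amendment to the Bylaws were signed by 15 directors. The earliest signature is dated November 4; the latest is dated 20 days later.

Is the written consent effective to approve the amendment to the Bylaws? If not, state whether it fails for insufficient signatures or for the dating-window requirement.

Effective — both the signature and dating-window requirements are satisfied.

Signatures required: at least 75 percent of 20 — 3/4 of 20 = 15, so 15 needed; 15 signed. Sufficient.
Dating window: the latest signature is 20 days after the earliest; the limit is 20 days. Within the window.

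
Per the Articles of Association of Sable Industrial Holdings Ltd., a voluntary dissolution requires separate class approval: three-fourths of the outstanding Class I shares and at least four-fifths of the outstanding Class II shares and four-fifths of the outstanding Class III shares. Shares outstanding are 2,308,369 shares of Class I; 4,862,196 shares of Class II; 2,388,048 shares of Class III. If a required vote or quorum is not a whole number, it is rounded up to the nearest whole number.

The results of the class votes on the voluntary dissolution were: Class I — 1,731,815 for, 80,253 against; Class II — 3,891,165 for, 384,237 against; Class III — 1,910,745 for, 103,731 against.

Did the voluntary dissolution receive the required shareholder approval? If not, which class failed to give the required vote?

Approved — every class gave the required vote.

Class I: 3/4 of 2308369 = 1731276.75, rounded up to 1731277; 1,731,277 required, 1,731,815 in favor — approved.
Class II: 4/5 of 4862196 = 3889756.80, rounded up to 3889757; 3,889,757 required, 3,891,165 in favor — approved.
Class III: 4/5 of 2388048 = 1910438.40, rounded up to 1910439; 1,910,439 required, 1,910,745 in favor — approved.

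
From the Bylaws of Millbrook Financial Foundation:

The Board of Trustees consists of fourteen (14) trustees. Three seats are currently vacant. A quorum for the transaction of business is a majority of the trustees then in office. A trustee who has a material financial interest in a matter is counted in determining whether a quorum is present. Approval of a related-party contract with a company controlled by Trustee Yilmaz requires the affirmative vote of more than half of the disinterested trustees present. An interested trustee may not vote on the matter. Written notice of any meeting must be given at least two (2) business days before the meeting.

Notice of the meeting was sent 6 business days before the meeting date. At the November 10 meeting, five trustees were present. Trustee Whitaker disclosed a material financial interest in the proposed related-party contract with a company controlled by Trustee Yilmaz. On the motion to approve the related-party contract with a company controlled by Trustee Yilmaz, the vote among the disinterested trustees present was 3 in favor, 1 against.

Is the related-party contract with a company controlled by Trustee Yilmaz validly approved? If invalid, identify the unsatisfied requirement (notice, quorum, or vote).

Invalid — quorum requirement not satisfied.

Notice: 6 business days given; 2 required (6 ≥ 2). Satisfied.
Quorum: 5 present (interested trustees count toward quorum); quorum is 6. Not satisfied.
Vote: the related-party contract with a company controlled by Trustee Yilmaz requires a majority of the disinterested trustees present (5 − 1 = 4). A majority of 4 is 3, so 3 affirmative votes are needed; 3 voted in favor. Satisfied. (Moot — without a quorum no business can be validly transacted.)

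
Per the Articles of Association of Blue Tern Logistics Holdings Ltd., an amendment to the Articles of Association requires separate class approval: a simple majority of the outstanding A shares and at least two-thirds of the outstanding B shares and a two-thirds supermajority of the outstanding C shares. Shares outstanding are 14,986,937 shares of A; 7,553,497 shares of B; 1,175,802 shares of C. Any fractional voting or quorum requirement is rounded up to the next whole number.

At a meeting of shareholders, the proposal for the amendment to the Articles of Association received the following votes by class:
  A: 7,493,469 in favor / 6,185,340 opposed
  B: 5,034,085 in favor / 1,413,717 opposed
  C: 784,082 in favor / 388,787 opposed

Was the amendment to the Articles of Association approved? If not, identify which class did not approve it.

Not approved — the B shares did not give the required vote.

A: a majority of 14986937 is 7493469; 7,493,469 required, 7,493,469 in favor — approved.
B: 2/3 of 7553497 = 5035664.67, rounded up to 5035665; 5,035,665 required, 5,034,085 in favor — not approved.
C: 2/3 of 1175802 = 783868; 783,868 required, 784,082 in favor — approved.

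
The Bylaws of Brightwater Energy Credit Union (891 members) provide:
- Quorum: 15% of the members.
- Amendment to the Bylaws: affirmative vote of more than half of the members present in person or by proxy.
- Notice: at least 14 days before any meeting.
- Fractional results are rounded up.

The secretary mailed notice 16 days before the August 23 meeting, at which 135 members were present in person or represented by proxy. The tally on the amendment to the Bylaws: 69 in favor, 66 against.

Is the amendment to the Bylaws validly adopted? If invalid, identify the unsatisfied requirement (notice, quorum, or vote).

Notice: 16 days given; 14 required. Satisfied.
Quorum: 15% of 891 = 133.65, rounded up to 134; 135 present. Satisfied.
Vote: requires a majority of those present (135); a majority of 135 is 68, so 68 needed; 69 in favor. Satisfied.

Valid — all requirements satisfied.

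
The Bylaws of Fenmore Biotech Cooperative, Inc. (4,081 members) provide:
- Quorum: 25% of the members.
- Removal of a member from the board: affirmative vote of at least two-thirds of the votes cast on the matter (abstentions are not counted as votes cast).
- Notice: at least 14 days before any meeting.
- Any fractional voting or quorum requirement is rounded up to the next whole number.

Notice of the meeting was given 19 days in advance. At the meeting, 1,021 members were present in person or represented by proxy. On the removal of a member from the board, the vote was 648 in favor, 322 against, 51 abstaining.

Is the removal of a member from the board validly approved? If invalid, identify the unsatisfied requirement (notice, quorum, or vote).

Notice: 19 days given; 14 required. Satisfied.
Quorum: 25% of 4,081 = 1,020.25, rounded up to 1,021; 1,021 present. Satisfied.
Vote: requires two-thirds of the votes cast (1,021 − 51 abstaining = 970); 2/3 of 970 = 646.67, rounded up to 647, so 647 needed; 648 in favor. Satisfied.

Valid — all requirements satisfied.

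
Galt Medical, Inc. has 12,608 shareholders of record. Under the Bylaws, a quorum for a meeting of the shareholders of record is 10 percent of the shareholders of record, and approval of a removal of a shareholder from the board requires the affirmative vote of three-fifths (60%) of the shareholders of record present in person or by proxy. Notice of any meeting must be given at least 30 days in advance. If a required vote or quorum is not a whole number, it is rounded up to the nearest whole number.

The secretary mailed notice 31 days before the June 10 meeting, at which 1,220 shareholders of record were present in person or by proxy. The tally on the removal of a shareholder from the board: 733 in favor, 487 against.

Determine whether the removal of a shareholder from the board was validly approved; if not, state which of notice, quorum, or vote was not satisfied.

Invalid — quorum requirement not satisfied.

Notice: 31 days given; 30 required. Satisfied.
Quorum: 10% of 12,608 = 1,260.80, rounded up to 1,261; 1,220 present. Not satisfied.
Vote: requires three-fifths of those present (1,220); 3/5 of 1220 = 732, so 732 needed; 733 in favor. Satisfied.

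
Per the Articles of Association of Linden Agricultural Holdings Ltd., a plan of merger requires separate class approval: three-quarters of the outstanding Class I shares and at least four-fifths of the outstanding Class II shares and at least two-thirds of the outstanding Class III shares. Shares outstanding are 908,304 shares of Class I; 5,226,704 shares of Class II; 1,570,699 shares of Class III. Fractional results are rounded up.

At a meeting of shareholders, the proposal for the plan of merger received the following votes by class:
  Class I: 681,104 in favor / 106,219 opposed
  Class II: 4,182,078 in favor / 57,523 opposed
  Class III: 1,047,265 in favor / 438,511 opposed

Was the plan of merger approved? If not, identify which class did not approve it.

Class I: 3/4 of 908304 = 681228; 681,228 required, 681,104 in favor — not approved.
Class II: 4/5 of 5226704 = 4181363.20, rounded up to 4181364; 4,181,364 required, 4,182,078 in favor — approved.
Class III: 2/3 of 1570699 = 1047132.67, rounded up to 1047133; 1,047,133 required, 1,047,265 in favor — approved.

Not approved — the Class I shares did not give the required vote.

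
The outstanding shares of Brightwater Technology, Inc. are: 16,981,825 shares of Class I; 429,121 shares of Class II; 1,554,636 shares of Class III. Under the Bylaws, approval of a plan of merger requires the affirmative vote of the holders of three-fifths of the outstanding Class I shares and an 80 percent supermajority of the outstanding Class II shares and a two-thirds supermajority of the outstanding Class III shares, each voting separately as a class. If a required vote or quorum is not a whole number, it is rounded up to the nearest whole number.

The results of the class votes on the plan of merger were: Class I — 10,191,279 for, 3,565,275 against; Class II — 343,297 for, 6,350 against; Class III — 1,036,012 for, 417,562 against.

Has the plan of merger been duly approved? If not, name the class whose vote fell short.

Class I: 3/5 of 16981825 = 10189095; 10,189,095 required, 10,191,279 in favor — approved.
Class II: 4/5 of 429121 = 343296.80, rounded up to 343297; 343,297 required, 343,297 in favor — approved.
Class III: 2/3 of 1554636 = 1036424; 1,036,424 required, 1,036,012 in favor — not approved.

Not approved — the Class III shares did not give the required vote.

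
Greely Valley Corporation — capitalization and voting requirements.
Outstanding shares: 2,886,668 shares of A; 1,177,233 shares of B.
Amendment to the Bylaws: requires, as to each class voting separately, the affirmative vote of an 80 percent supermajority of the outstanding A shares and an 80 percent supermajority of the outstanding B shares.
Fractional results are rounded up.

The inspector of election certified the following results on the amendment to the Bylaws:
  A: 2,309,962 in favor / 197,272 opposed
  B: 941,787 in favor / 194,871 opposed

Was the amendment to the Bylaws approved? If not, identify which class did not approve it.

Approved — every class gave the required vote.

A: 4/5 of 2886668 = 2309334.40, rounded up to 2309335; 2,309,335 required, 2,309,962 in favor — approved.
B: 4/5 of 1177233 = 941786.40, rounded up to 941787; 941,787 required, 941,787 in favor — approved.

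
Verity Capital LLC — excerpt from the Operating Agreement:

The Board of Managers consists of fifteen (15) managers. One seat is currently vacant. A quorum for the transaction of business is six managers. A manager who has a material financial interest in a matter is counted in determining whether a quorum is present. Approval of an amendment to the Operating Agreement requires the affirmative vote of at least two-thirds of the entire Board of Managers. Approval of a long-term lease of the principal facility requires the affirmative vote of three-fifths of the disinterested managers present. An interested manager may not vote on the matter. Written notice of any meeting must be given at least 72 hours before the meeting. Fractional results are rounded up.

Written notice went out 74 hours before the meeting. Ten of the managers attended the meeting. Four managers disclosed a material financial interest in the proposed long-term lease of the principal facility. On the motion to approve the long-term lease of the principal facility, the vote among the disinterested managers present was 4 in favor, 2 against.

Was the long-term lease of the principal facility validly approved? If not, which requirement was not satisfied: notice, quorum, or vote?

Notice: 74 hours given; 72 required (74 ≥ 72). Satisfied.
Quorum: 10 present (interested managers count toward quorum); quorum is 6. Satisfied.
Vote: the long-term lease of the principal facility requires three-fifths of the disinterested managers present (10 − 4 = 6). 3/5 of 6 = 3.60, rounded up to 4, so 4 affirmative votes are needed; 4 voted in favor. Satisfied.

Valid — all requirements satisfied.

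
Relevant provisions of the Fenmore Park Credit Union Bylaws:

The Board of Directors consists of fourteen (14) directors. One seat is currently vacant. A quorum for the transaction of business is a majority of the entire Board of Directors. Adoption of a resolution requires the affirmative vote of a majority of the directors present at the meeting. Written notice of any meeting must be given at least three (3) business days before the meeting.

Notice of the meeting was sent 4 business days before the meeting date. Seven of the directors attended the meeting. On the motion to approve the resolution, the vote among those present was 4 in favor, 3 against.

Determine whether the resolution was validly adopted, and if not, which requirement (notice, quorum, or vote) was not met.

Notice: 4 business days given; 3 required (4 ≥ 3). Satisfied.
Quorum: 7 present; quorum is 8. Not satisfied.
Vote: the resolution requires a majority of the directors present (7). A majority of 7 is 4, so 4 affirmative votes are needed; 4 voted in favor. Satisfied. (Moot — without a quorum no business can be validly transacted.)

Invalid — quorum requirement not satisfied.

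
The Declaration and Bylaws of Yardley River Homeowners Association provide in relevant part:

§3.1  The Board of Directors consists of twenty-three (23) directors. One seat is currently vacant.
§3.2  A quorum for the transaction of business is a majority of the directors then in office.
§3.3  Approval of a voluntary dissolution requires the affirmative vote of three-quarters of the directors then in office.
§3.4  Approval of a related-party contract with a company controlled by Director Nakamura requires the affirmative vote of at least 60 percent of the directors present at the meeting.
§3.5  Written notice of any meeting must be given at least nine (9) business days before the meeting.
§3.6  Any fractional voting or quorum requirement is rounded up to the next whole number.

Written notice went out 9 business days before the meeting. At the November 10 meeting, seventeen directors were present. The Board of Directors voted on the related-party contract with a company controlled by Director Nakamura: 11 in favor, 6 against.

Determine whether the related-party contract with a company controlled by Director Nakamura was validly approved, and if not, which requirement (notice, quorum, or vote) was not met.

Notice: 9 business days given; 9 required (9 ≥ 9). Satisfied.
Quorum: 17 present; quorum is 12. Satisfied.
Vote: the related-party contract with a company controlled by Director Nakamura requires three-fifths of the directors present (17). 3/5 of 17 = 10.20, rounded up to 11, so 11 affirmative votes are needed; 11 voted in favor. Satisfied.

Valid — all requirements satisfied.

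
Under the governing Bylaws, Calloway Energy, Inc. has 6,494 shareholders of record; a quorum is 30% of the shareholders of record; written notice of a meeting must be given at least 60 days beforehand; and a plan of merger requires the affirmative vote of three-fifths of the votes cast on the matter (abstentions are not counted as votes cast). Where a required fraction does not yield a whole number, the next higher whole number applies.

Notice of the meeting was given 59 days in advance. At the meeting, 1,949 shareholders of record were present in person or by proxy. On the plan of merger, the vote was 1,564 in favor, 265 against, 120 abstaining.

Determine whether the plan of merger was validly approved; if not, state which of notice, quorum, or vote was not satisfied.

Notice: 59 days given; 60 required. Not satisfied.
Quorum: 30% of 6,494 = 1,948.20, rounded up to 1,949; 1,949 present. Satisfied.
Vote: requires three-fifths of the votes cast (1,949 − 120 abstaining = 1,829); 3/5 of 1829 = 1097.40, rounded up to 1098, so 1,098 needed; 1,564 in favor. Satisfied.

Invalid — notice requirement not satisfied.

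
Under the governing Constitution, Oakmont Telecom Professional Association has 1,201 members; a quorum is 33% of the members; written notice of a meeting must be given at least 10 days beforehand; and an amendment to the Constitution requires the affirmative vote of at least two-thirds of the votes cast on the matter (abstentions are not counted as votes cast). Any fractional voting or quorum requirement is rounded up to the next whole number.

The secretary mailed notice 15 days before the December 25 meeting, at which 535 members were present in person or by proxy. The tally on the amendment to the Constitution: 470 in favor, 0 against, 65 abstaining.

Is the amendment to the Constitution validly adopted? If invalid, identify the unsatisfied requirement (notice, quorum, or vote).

Valid — all requirements satisfied.

Notice: 15 days given; 10 required. Satisfied.
Quorum: 33% of 1,201 = 396.33, rounded up to 397; 535 present. Satisfied.
Vote: requires two-thirds of the votes cast (535 − 65 abstaining = 470); 2/3 of 470 = 313.33, rounded up to 314, so 314 needed; 470 in favor. Satisfied.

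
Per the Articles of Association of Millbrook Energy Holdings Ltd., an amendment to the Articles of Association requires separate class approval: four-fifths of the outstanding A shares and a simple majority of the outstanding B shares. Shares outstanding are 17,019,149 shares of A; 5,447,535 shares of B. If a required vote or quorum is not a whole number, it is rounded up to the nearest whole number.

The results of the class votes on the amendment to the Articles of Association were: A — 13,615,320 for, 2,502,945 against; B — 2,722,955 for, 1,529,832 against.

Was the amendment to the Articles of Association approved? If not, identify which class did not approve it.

Not approved — the B shares did not give the required vote.

A: 4/5 of 17019149 = 13615319.20, rounded up to 13615320; 13,615,320 required, 13,615,320 in favor — approved.
B: a majority of 5447535 is 2723768; 2,723,768 required, 2,722,955 in favor — not approved.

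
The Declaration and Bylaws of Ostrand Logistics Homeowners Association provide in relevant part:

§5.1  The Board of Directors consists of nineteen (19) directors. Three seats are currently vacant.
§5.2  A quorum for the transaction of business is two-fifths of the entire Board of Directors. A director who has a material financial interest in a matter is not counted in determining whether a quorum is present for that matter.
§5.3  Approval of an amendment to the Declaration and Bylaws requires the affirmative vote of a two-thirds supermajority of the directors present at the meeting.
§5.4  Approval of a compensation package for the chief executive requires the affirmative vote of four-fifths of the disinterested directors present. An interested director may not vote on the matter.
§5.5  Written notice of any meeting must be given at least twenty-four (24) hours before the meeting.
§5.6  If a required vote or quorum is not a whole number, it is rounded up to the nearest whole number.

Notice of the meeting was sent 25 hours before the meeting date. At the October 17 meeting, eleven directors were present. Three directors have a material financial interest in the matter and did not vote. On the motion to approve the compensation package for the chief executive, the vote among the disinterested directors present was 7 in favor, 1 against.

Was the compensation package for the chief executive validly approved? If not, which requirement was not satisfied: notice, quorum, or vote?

Notice: 25 hours given; 24 required (25 ≥ 24). Satisfied.
Quorum: 11 present, but the 3 interested directors do not count, leaving 8. Quorum is 8. Satisfied.
Vote: the compensation package for the chief executive requires four-fifths of the disinterested directors present (11 − 3 = 8). 4/5 of 8 = 6.40, rounded up to 7, so 7 affirmative votes are needed; 7 voted in favor. Satisfied.

Valid — all requirements satisfied.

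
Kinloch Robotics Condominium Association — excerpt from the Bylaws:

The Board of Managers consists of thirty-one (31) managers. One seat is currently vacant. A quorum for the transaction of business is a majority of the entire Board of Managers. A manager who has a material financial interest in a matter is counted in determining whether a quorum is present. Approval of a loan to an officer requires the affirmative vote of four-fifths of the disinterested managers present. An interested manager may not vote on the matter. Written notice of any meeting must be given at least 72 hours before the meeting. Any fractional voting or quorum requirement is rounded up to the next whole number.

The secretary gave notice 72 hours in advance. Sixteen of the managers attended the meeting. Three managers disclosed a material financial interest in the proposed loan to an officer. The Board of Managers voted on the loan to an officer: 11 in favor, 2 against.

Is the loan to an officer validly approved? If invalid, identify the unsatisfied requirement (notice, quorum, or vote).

Notice: 72 hours given; 72 required (72 ≥ 72). Satisfied.
Quorum: 16 present (interested managers count toward quorum); quorum is 16. Satisfied.
Vote: the loan to an officer requires four-fifths of the disinterested managers present (16 − 3 = 13). 4/5 of 13 = 10.40, rounded up to 11, so 11 affirmative votes are needed; 11 voted in favor. Satisfied.

Valid — all requirements satisfied.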